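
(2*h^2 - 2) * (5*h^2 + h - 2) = 10*h^4 + 2*h^3 - 14*h^2 - 2*h + 4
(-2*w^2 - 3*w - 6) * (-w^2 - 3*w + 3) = 2*w^4 + 9*w^3 + 9*w^2 + 9*w - 18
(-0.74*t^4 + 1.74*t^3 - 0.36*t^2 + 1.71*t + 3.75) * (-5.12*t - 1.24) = 3.7888*t^5 - 7.9912*t^4 - 0.3144*t^3 - 8.3088*t^2 - 21.3204*t - 4.65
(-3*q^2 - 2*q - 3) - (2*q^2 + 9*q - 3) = -5*q^2 - 11*q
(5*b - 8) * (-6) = 48 - 30*b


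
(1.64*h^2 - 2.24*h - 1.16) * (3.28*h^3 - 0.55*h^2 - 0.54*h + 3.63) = 5.3792*h^5 - 8.2492*h^4 - 3.4584*h^3 + 7.8008*h^2 - 7.5048*h - 4.2108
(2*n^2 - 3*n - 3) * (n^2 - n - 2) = 2*n^4 - 5*n^3 - 4*n^2 + 9*n + 6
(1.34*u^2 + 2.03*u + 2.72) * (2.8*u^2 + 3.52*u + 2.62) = 3.752*u^4 + 10.4008*u^3 + 18.2724*u^2 + 14.893*u + 7.1264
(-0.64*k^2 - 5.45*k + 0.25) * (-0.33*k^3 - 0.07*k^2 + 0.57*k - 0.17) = 0.2112*k^5 + 1.8433*k^4 - 0.0657999999999999*k^3 - 3.0152*k^2 + 1.069*k - 0.0425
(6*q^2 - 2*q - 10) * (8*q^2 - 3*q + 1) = 48*q^4 - 34*q^3 - 68*q^2 + 28*q - 10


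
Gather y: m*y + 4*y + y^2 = y^2 + y*(m + 4)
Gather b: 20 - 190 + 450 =280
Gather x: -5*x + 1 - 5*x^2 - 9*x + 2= -5*x^2 - 14*x + 3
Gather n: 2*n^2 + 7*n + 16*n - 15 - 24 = 2*n^2 + 23*n - 39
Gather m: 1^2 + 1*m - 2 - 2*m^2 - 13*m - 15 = -2*m^2 - 12*m - 16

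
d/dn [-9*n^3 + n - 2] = 1 - 27*n^2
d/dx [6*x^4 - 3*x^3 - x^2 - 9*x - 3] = 24*x^3 - 9*x^2 - 2*x - 9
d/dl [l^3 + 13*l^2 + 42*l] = 3*l^2 + 26*l + 42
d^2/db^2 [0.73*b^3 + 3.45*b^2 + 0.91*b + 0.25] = 4.38*b + 6.9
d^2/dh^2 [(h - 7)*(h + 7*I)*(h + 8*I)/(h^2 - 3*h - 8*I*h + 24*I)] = (h^3*(-504 - 184*I) + h^2*(5664 + 576*I) + h*(-25632 - 10752*I) + 1568 + 33792*I)/(h^6 + h^5*(-9 - 24*I) + h^4*(-165 + 216*I) + h^3*(1701 - 136*I) + h^2*(-5184 - 3960*I) + h*(5184 + 13824*I) - 13824*I)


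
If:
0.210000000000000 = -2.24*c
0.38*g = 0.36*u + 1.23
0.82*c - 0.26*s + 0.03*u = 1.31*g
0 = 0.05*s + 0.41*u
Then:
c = -0.09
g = 7.68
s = -38.44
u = 4.69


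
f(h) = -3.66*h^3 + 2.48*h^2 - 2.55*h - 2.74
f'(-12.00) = -1643.19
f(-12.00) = 6709.46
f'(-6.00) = -427.59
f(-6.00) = 892.40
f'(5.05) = -257.52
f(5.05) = -423.73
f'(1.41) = -17.39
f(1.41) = -11.66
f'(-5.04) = -306.46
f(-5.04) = 541.68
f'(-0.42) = -6.57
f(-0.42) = -0.96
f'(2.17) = -43.49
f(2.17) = -33.99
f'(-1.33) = -28.57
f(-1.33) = 13.65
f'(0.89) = -6.83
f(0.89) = -5.63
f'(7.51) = -584.57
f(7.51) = -1432.27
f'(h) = -10.98*h^2 + 4.96*h - 2.55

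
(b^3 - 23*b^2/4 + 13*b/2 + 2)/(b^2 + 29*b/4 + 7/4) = (b^2 - 6*b + 8)/(b + 7)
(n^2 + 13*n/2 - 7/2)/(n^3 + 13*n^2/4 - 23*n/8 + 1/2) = 4*(n + 7)/(4*n^2 + 15*n - 4)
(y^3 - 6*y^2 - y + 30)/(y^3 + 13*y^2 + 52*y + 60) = (y^2 - 8*y + 15)/(y^2 + 11*y + 30)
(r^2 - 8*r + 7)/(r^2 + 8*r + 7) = (r^2 - 8*r + 7)/(r^2 + 8*r + 7)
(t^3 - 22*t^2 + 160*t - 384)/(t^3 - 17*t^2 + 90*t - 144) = (t - 8)/(t - 3)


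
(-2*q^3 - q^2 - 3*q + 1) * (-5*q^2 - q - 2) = 10*q^5 + 7*q^4 + 20*q^3 + 5*q - 2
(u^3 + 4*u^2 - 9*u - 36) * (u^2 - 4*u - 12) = u^5 - 37*u^3 - 48*u^2 + 252*u + 432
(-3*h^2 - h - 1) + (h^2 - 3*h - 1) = -2*h^2 - 4*h - 2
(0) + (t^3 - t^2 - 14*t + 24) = t^3 - t^2 - 14*t + 24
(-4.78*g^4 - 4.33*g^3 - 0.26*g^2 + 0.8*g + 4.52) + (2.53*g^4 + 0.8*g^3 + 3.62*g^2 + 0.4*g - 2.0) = -2.25*g^4 - 3.53*g^3 + 3.36*g^2 + 1.2*g + 2.52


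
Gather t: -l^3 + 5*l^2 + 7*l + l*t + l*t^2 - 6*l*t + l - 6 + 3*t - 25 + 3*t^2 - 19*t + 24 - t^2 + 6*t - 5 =-l^3 + 5*l^2 + 8*l + t^2*(l + 2) + t*(-5*l - 10) - 12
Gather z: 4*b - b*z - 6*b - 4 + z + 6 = -2*b + z*(1 - b) + 2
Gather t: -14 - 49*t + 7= -49*t - 7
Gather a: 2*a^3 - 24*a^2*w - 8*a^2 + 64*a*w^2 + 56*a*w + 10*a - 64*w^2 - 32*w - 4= 2*a^3 + a^2*(-24*w - 8) + a*(64*w^2 + 56*w + 10) - 64*w^2 - 32*w - 4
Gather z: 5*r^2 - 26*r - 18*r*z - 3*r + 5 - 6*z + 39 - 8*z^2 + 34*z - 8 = 5*r^2 - 29*r - 8*z^2 + z*(28 - 18*r) + 36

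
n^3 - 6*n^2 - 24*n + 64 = (n - 8)*(n - 2)*(n + 4)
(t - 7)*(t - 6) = t^2 - 13*t + 42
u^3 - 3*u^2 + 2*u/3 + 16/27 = (u - 8/3)*(u - 2/3)*(u + 1/3)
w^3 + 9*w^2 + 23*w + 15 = (w + 1)*(w + 3)*(w + 5)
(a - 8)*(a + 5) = a^2 - 3*a - 40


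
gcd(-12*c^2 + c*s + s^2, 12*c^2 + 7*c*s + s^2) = 4*c + s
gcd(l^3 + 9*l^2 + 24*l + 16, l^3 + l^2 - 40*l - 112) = l^2 + 8*l + 16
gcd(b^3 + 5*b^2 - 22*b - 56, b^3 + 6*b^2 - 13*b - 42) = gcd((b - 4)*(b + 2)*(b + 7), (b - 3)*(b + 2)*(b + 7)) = b^2 + 9*b + 14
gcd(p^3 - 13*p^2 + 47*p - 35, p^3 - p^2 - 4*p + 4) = p - 1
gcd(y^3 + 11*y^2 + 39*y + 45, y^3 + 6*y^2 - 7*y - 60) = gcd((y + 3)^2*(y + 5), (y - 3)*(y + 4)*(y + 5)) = y + 5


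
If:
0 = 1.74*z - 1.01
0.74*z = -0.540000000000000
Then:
No Solution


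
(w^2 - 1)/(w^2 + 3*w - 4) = (w + 1)/(w + 4)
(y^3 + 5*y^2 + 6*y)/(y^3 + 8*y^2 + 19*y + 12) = y*(y + 2)/(y^2 + 5*y + 4)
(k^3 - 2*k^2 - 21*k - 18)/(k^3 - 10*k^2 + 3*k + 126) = (k + 1)/(k - 7)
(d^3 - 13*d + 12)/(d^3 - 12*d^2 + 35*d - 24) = (d + 4)/(d - 8)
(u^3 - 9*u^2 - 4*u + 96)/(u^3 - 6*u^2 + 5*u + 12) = (u^2 - 5*u - 24)/(u^2 - 2*u - 3)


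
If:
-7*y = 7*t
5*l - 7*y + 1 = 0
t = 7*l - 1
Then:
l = 1/9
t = -2/9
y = 2/9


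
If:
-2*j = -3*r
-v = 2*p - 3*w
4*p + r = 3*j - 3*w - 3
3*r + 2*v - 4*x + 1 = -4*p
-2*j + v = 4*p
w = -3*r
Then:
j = 9/41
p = -12/41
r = 6/41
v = -30/41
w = -18/41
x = -49/164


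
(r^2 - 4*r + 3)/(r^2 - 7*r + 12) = (r - 1)/(r - 4)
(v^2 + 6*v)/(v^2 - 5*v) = (v + 6)/(v - 5)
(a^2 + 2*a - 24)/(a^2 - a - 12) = (a + 6)/(a + 3)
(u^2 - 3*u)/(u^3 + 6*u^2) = (u - 3)/(u*(u + 6))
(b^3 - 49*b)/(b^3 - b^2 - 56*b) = (b - 7)/(b - 8)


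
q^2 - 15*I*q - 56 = (q - 8*I)*(q - 7*I)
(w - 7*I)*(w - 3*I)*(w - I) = w^3 - 11*I*w^2 - 31*w + 21*I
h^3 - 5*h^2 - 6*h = h*(h - 6)*(h + 1)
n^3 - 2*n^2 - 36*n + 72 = (n - 6)*(n - 2)*(n + 6)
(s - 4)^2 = s^2 - 8*s + 16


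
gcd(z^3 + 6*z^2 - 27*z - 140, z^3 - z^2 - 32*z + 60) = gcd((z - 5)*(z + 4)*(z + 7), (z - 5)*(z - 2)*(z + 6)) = z - 5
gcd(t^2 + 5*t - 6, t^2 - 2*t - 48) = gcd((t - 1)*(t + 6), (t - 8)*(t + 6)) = t + 6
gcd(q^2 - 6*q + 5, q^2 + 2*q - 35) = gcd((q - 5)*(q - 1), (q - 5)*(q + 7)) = q - 5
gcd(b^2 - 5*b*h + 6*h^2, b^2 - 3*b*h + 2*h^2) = b - 2*h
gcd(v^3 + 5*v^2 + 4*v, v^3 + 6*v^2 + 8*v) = v^2 + 4*v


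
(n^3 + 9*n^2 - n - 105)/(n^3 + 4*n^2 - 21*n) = (n + 5)/n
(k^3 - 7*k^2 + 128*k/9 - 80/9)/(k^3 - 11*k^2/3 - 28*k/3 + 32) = (9*k^2 - 27*k + 20)/(3*(3*k^2 + k - 24))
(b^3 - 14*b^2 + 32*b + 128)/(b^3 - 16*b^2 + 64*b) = (b + 2)/b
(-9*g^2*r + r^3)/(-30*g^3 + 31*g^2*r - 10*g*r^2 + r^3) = r*(3*g + r)/(10*g^2 - 7*g*r + r^2)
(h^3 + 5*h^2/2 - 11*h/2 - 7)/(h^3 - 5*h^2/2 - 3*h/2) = (-2*h^3 - 5*h^2 + 11*h + 14)/(h*(-2*h^2 + 5*h + 3))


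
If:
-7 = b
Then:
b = -7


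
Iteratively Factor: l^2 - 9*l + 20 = (l - 5)*(l - 4)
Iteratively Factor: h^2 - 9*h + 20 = (h - 5)*(h - 4)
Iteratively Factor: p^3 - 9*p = (p - 3)*(p^2 + 3*p) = p*(p - 3)*(p + 3)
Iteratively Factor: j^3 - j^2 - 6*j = (j + 2)*(j^2 - 3*j) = (j - 3)*(j + 2)*(j)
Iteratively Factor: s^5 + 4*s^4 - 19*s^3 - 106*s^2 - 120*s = (s - 5)*(s^4 + 9*s^3 + 26*s^2 + 24*s) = (s - 5)*(s + 3)*(s^3 + 6*s^2 + 8*s) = (s - 5)*(s + 3)*(s + 4)*(s^2 + 2*s) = (s - 5)*(s + 2)*(s + 3)*(s + 4)*(s)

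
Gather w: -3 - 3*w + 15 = 12 - 3*w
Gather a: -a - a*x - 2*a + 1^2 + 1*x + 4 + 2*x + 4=a*(-x - 3) + 3*x + 9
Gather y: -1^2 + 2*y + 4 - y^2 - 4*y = -y^2 - 2*y + 3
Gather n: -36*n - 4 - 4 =-36*n - 8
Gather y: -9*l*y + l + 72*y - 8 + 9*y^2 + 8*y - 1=l + 9*y^2 + y*(80 - 9*l) - 9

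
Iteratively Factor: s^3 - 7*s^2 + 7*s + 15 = (s + 1)*(s^2 - 8*s + 15) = (s - 3)*(s + 1)*(s - 5)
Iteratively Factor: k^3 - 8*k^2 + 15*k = (k)*(k^2 - 8*k + 15) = k*(k - 3)*(k - 5)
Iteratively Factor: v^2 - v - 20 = (v - 5)*(v + 4)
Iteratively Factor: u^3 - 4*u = (u + 2)*(u^2 - 2*u) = (u - 2)*(u + 2)*(u)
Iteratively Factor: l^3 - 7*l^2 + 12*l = (l)*(l^2 - 7*l + 12) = l*(l - 4)*(l - 3)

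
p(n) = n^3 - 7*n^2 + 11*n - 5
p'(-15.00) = 896.00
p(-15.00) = -5120.00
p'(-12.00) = 611.00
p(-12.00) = -2873.00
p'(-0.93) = 26.61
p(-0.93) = -22.09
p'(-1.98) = 50.48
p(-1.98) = -61.99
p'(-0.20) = 13.92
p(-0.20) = -7.49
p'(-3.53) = 97.80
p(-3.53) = -175.04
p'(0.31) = 6.95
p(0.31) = -2.23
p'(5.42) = 23.25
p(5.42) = 8.21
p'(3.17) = -3.23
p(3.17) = -8.62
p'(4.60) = 10.08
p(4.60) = -5.18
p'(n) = 3*n^2 - 14*n + 11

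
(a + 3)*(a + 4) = a^2 + 7*a + 12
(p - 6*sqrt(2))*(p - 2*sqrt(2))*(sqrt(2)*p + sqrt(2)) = sqrt(2)*p^3 - 16*p^2 + sqrt(2)*p^2 - 16*p + 24*sqrt(2)*p + 24*sqrt(2)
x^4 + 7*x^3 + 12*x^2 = x^2*(x + 3)*(x + 4)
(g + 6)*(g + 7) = g^2 + 13*g + 42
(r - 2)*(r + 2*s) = r^2 + 2*r*s - 2*r - 4*s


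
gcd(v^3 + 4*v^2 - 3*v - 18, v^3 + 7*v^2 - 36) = v^2 + v - 6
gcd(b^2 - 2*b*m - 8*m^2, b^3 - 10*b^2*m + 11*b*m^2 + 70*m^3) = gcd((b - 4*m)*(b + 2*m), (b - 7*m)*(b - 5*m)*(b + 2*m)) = b + 2*m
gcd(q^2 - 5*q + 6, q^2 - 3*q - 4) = 1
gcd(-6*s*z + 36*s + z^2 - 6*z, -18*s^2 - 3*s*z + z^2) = -6*s + z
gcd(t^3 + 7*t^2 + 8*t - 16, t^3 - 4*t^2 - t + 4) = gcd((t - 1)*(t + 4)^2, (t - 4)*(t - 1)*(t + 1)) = t - 1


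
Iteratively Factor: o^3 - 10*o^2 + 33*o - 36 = (o - 4)*(o^2 - 6*o + 9) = (o - 4)*(o - 3)*(o - 3)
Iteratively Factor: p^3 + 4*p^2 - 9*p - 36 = (p - 3)*(p^2 + 7*p + 12) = (p - 3)*(p + 3)*(p + 4)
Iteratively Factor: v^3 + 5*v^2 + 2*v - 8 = (v + 4)*(v^2 + v - 2) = (v + 2)*(v + 4)*(v - 1)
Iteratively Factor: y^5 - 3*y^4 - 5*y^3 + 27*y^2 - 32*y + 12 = (y - 2)*(y^4 - y^3 - 7*y^2 + 13*y - 6) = (y - 2)*(y - 1)*(y^3 - 7*y + 6) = (y - 2)*(y - 1)^2*(y^2 + y - 6) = (y - 2)^2*(y - 1)^2*(y + 3)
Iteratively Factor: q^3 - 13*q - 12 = (q + 1)*(q^2 - q - 12) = (q + 1)*(q + 3)*(q - 4)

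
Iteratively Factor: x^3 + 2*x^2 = (x + 2)*(x^2) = x*(x + 2)*(x)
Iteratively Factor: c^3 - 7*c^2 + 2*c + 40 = (c - 4)*(c^2 - 3*c - 10) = (c - 4)*(c + 2)*(c - 5)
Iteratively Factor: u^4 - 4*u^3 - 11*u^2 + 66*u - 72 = (u - 3)*(u^3 - u^2 - 14*u + 24) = (u - 3)^2*(u^2 + 2*u - 8) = (u - 3)^2*(u + 4)*(u - 2)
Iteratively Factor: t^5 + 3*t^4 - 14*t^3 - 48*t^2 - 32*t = (t + 2)*(t^4 + t^3 - 16*t^2 - 16*t) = (t + 1)*(t + 2)*(t^3 - 16*t) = t*(t + 1)*(t + 2)*(t^2 - 16) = t*(t + 1)*(t + 2)*(t + 4)*(t - 4)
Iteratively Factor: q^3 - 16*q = (q + 4)*(q^2 - 4*q) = (q - 4)*(q + 4)*(q)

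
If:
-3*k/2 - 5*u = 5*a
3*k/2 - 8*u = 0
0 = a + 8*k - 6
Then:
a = -234/601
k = 480/601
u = 90/601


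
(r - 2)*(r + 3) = r^2 + r - 6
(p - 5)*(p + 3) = p^2 - 2*p - 15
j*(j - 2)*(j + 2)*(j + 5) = j^4 + 5*j^3 - 4*j^2 - 20*j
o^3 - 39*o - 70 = (o - 7)*(o + 2)*(o + 5)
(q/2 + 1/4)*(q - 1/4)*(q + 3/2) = q^3/2 + 7*q^2/8 + q/8 - 3/32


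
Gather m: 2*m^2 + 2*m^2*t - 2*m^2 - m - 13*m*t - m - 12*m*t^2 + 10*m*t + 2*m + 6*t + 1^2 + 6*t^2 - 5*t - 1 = 2*m^2*t + m*(-12*t^2 - 3*t) + 6*t^2 + t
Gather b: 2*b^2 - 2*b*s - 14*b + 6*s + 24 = 2*b^2 + b*(-2*s - 14) + 6*s + 24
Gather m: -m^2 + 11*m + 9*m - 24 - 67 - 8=-m^2 + 20*m - 99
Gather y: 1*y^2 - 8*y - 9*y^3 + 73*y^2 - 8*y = -9*y^3 + 74*y^2 - 16*y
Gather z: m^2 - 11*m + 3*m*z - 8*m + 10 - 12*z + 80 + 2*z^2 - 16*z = m^2 - 19*m + 2*z^2 + z*(3*m - 28) + 90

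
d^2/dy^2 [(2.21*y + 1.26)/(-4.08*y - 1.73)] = -10.7508/(4.08*y + 1.73)^3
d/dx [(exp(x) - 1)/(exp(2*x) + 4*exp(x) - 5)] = -exp(x)/(exp(2*x) + 10*exp(x) + 25)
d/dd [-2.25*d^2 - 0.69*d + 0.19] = -4.5*d - 0.69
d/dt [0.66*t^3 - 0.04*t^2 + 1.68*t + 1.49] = 1.98*t^2 - 0.08*t + 1.68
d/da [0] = 0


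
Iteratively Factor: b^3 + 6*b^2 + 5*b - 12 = (b - 1)*(b^2 + 7*b + 12) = (b - 1)*(b + 4)*(b + 3)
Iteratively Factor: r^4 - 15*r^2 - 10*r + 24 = (r - 4)*(r^3 + 4*r^2 + r - 6) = (r - 4)*(r + 3)*(r^2 + r - 2) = (r - 4)*(r - 1)*(r + 3)*(r + 2)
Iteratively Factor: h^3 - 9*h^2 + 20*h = (h)*(h^2 - 9*h + 20) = h*(h - 4)*(h - 5)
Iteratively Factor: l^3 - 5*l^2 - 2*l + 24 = (l - 4)*(l^2 - l - 6) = (l - 4)*(l + 2)*(l - 3)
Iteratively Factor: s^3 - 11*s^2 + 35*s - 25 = (s - 5)*(s^2 - 6*s + 5) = (s - 5)^2*(s - 1)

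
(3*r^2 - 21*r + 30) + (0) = 3*r^2 - 21*r + 30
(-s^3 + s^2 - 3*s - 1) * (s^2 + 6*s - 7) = -s^5 - 5*s^4 + 10*s^3 - 26*s^2 + 15*s + 7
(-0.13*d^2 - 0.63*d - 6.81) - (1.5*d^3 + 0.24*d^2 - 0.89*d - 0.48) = -1.5*d^3 - 0.37*d^2 + 0.26*d - 6.33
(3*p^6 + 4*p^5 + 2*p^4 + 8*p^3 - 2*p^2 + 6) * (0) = 0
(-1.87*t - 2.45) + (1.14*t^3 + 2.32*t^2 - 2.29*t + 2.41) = 1.14*t^3 + 2.32*t^2 - 4.16*t - 0.04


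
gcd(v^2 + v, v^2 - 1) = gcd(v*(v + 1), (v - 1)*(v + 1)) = v + 1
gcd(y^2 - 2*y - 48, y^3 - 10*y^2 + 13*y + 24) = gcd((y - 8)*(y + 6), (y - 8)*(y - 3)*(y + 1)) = y - 8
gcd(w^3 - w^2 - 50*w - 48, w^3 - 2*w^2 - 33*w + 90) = w + 6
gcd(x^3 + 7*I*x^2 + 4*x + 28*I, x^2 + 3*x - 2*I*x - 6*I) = x - 2*I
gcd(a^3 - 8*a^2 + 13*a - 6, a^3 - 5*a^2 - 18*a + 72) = a - 6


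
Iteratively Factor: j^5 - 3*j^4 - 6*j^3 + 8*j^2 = (j - 4)*(j^4 + j^3 - 2*j^2) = j*(j - 4)*(j^3 + j^2 - 2*j) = j^2*(j - 4)*(j^2 + j - 2) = j^2*(j - 4)*(j - 1)*(j + 2)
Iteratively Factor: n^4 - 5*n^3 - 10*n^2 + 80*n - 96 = (n + 4)*(n^3 - 9*n^2 + 26*n - 24) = (n - 2)*(n + 4)*(n^2 - 7*n + 12) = (n - 3)*(n - 2)*(n + 4)*(n - 4)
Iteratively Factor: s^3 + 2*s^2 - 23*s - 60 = (s + 4)*(s^2 - 2*s - 15) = (s - 5)*(s + 4)*(s + 3)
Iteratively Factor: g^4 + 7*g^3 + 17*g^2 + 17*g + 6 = (g + 1)*(g^3 + 6*g^2 + 11*g + 6) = (g + 1)^2*(g^2 + 5*g + 6) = (g + 1)^2*(g + 2)*(g + 3)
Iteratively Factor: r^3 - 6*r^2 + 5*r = (r - 5)*(r^2 - r) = r*(r - 5)*(r - 1)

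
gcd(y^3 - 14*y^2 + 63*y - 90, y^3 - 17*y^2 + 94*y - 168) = y - 6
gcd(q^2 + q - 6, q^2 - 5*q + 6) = q - 2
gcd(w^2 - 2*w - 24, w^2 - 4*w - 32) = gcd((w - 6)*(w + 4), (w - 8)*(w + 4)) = w + 4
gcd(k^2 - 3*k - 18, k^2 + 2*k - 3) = k + 3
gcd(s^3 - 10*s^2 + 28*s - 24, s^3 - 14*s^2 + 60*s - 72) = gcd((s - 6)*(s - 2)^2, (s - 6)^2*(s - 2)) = s^2 - 8*s + 12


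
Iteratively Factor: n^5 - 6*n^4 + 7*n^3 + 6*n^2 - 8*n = (n + 1)*(n^4 - 7*n^3 + 14*n^2 - 8*n) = (n - 1)*(n + 1)*(n^3 - 6*n^2 + 8*n) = (n - 2)*(n - 1)*(n + 1)*(n^2 - 4*n) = (n - 4)*(n - 2)*(n - 1)*(n + 1)*(n)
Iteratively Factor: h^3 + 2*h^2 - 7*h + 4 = (h - 1)*(h^2 + 3*h - 4) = (h - 1)^2*(h + 4)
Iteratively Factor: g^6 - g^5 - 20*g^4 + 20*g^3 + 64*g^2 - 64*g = (g)*(g^5 - g^4 - 20*g^3 + 20*g^2 + 64*g - 64) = g*(g - 1)*(g^4 - 20*g^2 + 64) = g*(g - 4)*(g - 1)*(g^3 + 4*g^2 - 4*g - 16) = g*(g - 4)*(g - 1)*(g + 2)*(g^2 + 2*g - 8) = g*(g - 4)*(g - 2)*(g - 1)*(g + 2)*(g + 4)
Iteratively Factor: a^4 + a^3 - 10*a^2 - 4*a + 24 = (a - 2)*(a^3 + 3*a^2 - 4*a - 12) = (a - 2)*(a + 3)*(a^2 - 4) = (a - 2)*(a + 2)*(a + 3)*(a - 2)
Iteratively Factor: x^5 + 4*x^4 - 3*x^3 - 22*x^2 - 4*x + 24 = (x - 2)*(x^4 + 6*x^3 + 9*x^2 - 4*x - 12) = (x - 2)*(x + 2)*(x^3 + 4*x^2 + x - 6) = (x - 2)*(x + 2)^2*(x^2 + 2*x - 3) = (x - 2)*(x - 1)*(x + 2)^2*(x + 3)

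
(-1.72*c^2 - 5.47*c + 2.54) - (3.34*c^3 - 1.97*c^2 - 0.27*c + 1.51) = -3.34*c^3 + 0.25*c^2 - 5.2*c + 1.03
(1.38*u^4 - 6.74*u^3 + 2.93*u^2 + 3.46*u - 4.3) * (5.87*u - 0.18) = 8.1006*u^5 - 39.8122*u^4 + 18.4123*u^3 + 19.7828*u^2 - 25.8638*u + 0.774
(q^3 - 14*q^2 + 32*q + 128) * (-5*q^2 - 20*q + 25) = -5*q^5 + 50*q^4 + 145*q^3 - 1630*q^2 - 1760*q + 3200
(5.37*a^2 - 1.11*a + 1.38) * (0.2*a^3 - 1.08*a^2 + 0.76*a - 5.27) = 1.074*a^5 - 6.0216*a^4 + 5.556*a^3 - 30.6339*a^2 + 6.8985*a - 7.2726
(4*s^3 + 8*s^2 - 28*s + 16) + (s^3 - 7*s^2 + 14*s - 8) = 5*s^3 + s^2 - 14*s + 8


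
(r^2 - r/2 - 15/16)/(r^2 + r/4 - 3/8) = (4*r - 5)/(2*(2*r - 1))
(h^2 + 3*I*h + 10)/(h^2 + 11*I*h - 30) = (h - 2*I)/(h + 6*I)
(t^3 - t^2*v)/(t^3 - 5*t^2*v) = (t - v)/(t - 5*v)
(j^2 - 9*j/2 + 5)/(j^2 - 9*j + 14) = (j - 5/2)/(j - 7)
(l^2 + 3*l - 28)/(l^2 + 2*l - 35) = (l - 4)/(l - 5)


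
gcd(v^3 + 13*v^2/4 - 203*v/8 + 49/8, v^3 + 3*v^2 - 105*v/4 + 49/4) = v^2 + 7*v/2 - 49/2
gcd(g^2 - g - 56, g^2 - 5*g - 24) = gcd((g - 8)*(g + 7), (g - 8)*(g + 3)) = g - 8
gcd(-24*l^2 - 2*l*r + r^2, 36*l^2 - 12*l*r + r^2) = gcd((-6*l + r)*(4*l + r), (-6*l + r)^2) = -6*l + r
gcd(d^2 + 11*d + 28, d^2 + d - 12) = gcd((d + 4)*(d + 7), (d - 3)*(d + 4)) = d + 4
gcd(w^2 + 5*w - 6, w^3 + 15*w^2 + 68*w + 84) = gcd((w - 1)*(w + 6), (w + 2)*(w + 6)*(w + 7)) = w + 6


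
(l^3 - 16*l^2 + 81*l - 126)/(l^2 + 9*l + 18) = (l^3 - 16*l^2 + 81*l - 126)/(l^2 + 9*l + 18)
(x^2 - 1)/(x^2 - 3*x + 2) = (x + 1)/(x - 2)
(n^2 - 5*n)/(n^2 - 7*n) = (n - 5)/(n - 7)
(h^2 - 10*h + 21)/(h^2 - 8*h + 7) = (h - 3)/(h - 1)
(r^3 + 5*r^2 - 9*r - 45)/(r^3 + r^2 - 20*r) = (r^2 - 9)/(r*(r - 4))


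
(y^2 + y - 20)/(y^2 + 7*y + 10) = (y - 4)/(y + 2)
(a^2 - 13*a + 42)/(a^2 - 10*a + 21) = (a - 6)/(a - 3)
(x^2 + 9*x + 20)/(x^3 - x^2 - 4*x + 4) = (x^2 + 9*x + 20)/(x^3 - x^2 - 4*x + 4)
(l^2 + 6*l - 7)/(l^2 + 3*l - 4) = (l + 7)/(l + 4)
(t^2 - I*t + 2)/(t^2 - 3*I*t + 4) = (t - 2*I)/(t - 4*I)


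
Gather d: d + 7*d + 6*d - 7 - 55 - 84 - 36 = 14*d - 182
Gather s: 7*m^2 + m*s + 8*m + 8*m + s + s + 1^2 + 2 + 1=7*m^2 + 16*m + s*(m + 2) + 4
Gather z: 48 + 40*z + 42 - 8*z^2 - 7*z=-8*z^2 + 33*z + 90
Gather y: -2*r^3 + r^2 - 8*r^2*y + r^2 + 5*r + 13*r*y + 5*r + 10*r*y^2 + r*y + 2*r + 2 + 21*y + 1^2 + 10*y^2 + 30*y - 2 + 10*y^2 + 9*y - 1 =-2*r^3 + 2*r^2 + 12*r + y^2*(10*r + 20) + y*(-8*r^2 + 14*r + 60)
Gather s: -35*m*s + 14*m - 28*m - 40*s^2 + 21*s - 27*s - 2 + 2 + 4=-14*m - 40*s^2 + s*(-35*m - 6) + 4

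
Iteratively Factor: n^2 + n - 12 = (n - 3)*(n + 4)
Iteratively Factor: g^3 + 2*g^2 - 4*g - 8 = (g + 2)*(g^2 - 4) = (g - 2)*(g + 2)*(g + 2)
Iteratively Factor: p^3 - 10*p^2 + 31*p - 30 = (p - 2)*(p^2 - 8*p + 15) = (p - 5)*(p - 2)*(p - 3)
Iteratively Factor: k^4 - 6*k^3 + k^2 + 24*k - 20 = (k + 2)*(k^3 - 8*k^2 + 17*k - 10) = (k - 2)*(k + 2)*(k^2 - 6*k + 5) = (k - 2)*(k - 1)*(k + 2)*(k - 5)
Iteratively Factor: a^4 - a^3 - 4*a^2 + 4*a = (a - 2)*(a^3 + a^2 - 2*a) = (a - 2)*(a + 2)*(a^2 - a) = a*(a - 2)*(a + 2)*(a - 1)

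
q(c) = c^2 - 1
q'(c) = 2*c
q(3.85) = 13.82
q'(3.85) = 7.70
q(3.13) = 8.80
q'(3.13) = 6.26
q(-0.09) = -0.99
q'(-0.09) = -0.18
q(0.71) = -0.50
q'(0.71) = 1.42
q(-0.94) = -0.12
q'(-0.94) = -1.88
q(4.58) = 19.98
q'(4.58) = 9.16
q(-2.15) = 3.62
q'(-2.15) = -4.30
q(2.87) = 7.24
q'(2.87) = 5.74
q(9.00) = 80.00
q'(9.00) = 18.00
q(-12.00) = 143.00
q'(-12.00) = -24.00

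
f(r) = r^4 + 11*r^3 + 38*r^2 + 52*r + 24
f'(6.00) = 2560.00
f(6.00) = 5376.00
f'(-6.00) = -80.00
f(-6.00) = 0.00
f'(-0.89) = 7.68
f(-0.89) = 0.69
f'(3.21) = 768.30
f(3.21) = 1052.49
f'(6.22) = 2764.00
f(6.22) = 5961.45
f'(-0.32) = 30.93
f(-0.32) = 10.90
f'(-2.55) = 6.46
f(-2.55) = -1.62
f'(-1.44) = -0.96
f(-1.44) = -0.63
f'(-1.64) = -1.53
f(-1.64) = -0.36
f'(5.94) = 2506.14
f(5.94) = 5224.02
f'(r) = 4*r^3 + 33*r^2 + 76*r + 52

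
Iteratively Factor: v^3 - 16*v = (v - 4)*(v^2 + 4*v) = v*(v - 4)*(v + 4)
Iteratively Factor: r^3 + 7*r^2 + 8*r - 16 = (r + 4)*(r^2 + 3*r - 4) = (r - 1)*(r + 4)*(r + 4)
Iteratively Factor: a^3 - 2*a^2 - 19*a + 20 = (a - 5)*(a^2 + 3*a - 4) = (a - 5)*(a - 1)*(a + 4)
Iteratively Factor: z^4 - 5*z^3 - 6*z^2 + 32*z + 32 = (z - 4)*(z^3 - z^2 - 10*z - 8) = (z - 4)^2*(z^2 + 3*z + 2) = (z - 4)^2*(z + 2)*(z + 1)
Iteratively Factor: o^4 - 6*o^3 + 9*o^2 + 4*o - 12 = (o - 2)*(o^3 - 4*o^2 + o + 6) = (o - 3)*(o - 2)*(o^2 - o - 2) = (o - 3)*(o - 2)^2*(o + 1)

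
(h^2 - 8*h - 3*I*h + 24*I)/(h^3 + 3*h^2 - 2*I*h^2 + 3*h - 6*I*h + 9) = (h - 8)/(h^2 + h*(3 + I) + 3*I)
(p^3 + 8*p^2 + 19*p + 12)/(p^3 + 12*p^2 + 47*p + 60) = (p + 1)/(p + 5)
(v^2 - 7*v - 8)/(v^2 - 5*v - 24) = (v + 1)/(v + 3)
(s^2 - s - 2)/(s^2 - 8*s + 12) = (s + 1)/(s - 6)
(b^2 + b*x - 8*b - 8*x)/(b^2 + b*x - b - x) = (b - 8)/(b - 1)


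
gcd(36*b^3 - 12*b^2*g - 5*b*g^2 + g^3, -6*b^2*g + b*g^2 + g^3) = 6*b^2 - b*g - g^2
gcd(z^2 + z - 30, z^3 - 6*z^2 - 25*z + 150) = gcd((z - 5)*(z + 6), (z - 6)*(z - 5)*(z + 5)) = z - 5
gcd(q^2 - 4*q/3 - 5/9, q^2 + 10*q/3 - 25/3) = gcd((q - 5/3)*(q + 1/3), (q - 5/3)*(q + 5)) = q - 5/3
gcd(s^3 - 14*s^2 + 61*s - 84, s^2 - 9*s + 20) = s - 4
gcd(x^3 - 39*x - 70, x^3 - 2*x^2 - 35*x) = x^2 - 2*x - 35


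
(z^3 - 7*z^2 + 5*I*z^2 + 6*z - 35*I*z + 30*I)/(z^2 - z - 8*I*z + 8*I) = (z^2 + z*(-6 + 5*I) - 30*I)/(z - 8*I)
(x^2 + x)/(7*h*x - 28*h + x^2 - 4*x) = x*(x + 1)/(7*h*x - 28*h + x^2 - 4*x)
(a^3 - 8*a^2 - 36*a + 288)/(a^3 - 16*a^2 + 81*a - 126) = (a^2 - 2*a - 48)/(a^2 - 10*a + 21)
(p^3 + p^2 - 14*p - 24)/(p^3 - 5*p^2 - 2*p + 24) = (p + 3)/(p - 3)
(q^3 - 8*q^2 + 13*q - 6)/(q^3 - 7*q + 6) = (q^2 - 7*q + 6)/(q^2 + q - 6)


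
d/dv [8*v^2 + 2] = 16*v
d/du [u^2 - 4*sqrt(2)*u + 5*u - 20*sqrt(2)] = 2*u - 4*sqrt(2) + 5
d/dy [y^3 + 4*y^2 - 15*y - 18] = 3*y^2 + 8*y - 15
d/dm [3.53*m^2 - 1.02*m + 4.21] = 7.06*m - 1.02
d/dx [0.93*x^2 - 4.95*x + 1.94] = 1.86*x - 4.95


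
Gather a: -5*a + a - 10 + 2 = -4*a - 8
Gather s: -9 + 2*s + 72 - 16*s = 63 - 14*s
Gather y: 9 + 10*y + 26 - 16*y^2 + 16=-16*y^2 + 10*y + 51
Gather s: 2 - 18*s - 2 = -18*s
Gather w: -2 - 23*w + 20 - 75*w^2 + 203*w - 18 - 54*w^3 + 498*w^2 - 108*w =-54*w^3 + 423*w^2 + 72*w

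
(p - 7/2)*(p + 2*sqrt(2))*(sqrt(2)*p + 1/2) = sqrt(2)*p^3 - 7*sqrt(2)*p^2/2 + 9*p^2/2 - 63*p/4 + sqrt(2)*p - 7*sqrt(2)/2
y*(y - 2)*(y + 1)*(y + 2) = y^4 + y^3 - 4*y^2 - 4*y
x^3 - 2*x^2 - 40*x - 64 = (x - 8)*(x + 2)*(x + 4)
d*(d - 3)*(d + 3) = d^3 - 9*d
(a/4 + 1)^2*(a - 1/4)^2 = a^4/16 + 15*a^3/32 + 193*a^2/256 - 15*a/32 + 1/16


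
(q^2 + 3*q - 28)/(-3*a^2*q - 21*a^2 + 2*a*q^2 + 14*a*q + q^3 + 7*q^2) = (q - 4)/(-3*a^2 + 2*a*q + q^2)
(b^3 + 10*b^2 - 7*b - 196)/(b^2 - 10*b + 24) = (b^2 + 14*b + 49)/(b - 6)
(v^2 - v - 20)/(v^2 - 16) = (v - 5)/(v - 4)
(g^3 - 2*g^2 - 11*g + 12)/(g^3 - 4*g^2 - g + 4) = (g + 3)/(g + 1)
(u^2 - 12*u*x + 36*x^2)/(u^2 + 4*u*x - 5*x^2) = (u^2 - 12*u*x + 36*x^2)/(u^2 + 4*u*x - 5*x^2)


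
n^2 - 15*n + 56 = (n - 8)*(n - 7)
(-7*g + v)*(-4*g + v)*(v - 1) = 28*g^2*v - 28*g^2 - 11*g*v^2 + 11*g*v + v^3 - v^2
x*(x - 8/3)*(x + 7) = x^3 + 13*x^2/3 - 56*x/3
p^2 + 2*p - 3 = (p - 1)*(p + 3)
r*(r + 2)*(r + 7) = r^3 + 9*r^2 + 14*r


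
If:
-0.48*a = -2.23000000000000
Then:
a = 4.65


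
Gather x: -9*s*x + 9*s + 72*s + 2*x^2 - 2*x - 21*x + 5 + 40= 81*s + 2*x^2 + x*(-9*s - 23) + 45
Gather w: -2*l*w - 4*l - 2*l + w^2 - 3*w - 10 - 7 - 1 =-6*l + w^2 + w*(-2*l - 3) - 18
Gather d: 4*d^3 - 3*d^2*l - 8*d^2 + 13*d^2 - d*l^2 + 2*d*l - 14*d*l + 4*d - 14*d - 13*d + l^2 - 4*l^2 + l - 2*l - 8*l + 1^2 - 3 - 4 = 4*d^3 + d^2*(5 - 3*l) + d*(-l^2 - 12*l - 23) - 3*l^2 - 9*l - 6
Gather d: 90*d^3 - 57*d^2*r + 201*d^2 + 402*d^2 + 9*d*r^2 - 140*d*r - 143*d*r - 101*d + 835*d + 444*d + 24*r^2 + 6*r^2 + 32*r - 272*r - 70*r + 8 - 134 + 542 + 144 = 90*d^3 + d^2*(603 - 57*r) + d*(9*r^2 - 283*r + 1178) + 30*r^2 - 310*r + 560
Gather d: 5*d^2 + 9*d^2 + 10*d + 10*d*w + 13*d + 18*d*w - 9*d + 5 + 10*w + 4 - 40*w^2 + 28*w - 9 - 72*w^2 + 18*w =14*d^2 + d*(28*w + 14) - 112*w^2 + 56*w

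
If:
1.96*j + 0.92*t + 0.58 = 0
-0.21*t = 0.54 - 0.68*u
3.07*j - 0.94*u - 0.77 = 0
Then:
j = 0.36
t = -1.40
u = 0.36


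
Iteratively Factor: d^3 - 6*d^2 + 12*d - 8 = (d - 2)*(d^2 - 4*d + 4) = (d - 2)^2*(d - 2)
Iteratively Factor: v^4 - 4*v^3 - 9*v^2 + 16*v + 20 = (v + 2)*(v^3 - 6*v^2 + 3*v + 10) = (v - 5)*(v + 2)*(v^2 - v - 2) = (v - 5)*(v - 2)*(v + 2)*(v + 1)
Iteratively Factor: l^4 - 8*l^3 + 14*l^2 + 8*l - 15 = (l - 5)*(l^3 - 3*l^2 - l + 3) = (l - 5)*(l - 1)*(l^2 - 2*l - 3) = (l - 5)*(l - 3)*(l - 1)*(l + 1)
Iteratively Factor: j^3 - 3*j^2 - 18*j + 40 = (j - 5)*(j^2 + 2*j - 8) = (j - 5)*(j + 4)*(j - 2)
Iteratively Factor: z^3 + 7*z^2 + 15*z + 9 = (z + 1)*(z^2 + 6*z + 9) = (z + 1)*(z + 3)*(z + 3)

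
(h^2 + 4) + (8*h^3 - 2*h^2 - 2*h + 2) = 8*h^3 - h^2 - 2*h + 6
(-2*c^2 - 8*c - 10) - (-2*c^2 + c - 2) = -9*c - 8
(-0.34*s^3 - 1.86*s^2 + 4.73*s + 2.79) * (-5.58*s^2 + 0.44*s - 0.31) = 1.8972*s^5 + 10.2292*s^4 - 27.1064*s^3 - 12.9104*s^2 - 0.2387*s - 0.8649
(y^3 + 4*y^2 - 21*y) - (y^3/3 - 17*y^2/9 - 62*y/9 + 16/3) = 2*y^3/3 + 53*y^2/9 - 127*y/9 - 16/3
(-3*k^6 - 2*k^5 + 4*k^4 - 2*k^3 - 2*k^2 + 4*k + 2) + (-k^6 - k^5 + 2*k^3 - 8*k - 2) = -4*k^6 - 3*k^5 + 4*k^4 - 2*k^2 - 4*k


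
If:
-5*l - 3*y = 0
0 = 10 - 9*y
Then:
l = -2/3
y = 10/9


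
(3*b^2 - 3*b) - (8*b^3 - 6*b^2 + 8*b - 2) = -8*b^3 + 9*b^2 - 11*b + 2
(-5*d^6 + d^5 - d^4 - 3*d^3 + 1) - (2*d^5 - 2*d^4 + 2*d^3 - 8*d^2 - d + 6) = -5*d^6 - d^5 + d^4 - 5*d^3 + 8*d^2 + d - 5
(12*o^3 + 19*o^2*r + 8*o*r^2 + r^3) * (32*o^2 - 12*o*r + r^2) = 384*o^5 + 464*o^4*r + 40*o^3*r^2 - 45*o^2*r^3 - 4*o*r^4 + r^5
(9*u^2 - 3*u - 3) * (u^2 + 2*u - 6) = 9*u^4 + 15*u^3 - 63*u^2 + 12*u + 18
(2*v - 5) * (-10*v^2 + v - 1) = -20*v^3 + 52*v^2 - 7*v + 5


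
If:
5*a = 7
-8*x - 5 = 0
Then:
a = 7/5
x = -5/8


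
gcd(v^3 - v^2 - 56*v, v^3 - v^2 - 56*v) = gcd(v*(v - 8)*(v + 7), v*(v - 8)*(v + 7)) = v^3 - v^2 - 56*v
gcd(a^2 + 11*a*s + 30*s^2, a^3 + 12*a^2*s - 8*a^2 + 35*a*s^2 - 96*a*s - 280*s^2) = a + 5*s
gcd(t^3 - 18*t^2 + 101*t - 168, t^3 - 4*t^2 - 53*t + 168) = t^2 - 11*t + 24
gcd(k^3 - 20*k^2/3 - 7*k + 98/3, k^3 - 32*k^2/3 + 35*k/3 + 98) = k^2 - 14*k/3 - 49/3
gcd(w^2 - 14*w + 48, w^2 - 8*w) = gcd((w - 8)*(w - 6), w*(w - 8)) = w - 8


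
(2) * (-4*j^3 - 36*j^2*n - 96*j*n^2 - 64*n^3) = -8*j^3 - 72*j^2*n - 192*j*n^2 - 128*n^3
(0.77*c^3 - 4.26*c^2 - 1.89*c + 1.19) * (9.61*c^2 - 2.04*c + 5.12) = 7.3997*c^5 - 42.5094*c^4 - 5.5301*c^3 - 6.5197*c^2 - 12.1044*c + 6.0928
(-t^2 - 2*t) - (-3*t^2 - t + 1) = 2*t^2 - t - 1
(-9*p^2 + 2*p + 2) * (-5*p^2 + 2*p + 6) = 45*p^4 - 28*p^3 - 60*p^2 + 16*p + 12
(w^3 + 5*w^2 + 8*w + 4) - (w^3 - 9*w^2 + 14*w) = 14*w^2 - 6*w + 4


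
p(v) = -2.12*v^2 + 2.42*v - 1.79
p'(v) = 2.42 - 4.24*v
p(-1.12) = -7.16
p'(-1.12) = 7.17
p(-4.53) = -56.26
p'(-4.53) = 21.63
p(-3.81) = -41.78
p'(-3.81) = 18.57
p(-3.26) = -32.21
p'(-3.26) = 16.24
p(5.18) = -46.14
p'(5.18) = -19.54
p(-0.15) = -2.20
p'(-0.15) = 3.06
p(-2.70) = -23.78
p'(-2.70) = 13.87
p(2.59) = -9.74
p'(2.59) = -8.56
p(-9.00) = -195.29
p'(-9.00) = 40.58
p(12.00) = -278.03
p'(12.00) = -48.46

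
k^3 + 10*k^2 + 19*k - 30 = (k - 1)*(k + 5)*(k + 6)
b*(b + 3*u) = b^2 + 3*b*u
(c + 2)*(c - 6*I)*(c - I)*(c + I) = c^4 + 2*c^3 - 6*I*c^3 + c^2 - 12*I*c^2 + 2*c - 6*I*c - 12*I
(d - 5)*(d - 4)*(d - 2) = d^3 - 11*d^2 + 38*d - 40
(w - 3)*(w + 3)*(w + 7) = w^3 + 7*w^2 - 9*w - 63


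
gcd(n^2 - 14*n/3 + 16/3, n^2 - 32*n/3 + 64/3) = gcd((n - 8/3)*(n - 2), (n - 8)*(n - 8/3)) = n - 8/3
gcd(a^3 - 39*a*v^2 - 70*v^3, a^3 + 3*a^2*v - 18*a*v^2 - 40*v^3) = a^2 + 7*a*v + 10*v^2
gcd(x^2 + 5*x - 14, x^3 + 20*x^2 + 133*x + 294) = x + 7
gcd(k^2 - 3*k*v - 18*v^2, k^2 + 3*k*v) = k + 3*v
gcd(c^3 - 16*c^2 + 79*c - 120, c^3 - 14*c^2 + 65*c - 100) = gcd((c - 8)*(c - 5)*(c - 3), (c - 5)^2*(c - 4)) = c - 5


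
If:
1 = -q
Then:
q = -1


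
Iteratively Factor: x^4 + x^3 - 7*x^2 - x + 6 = (x + 1)*(x^3 - 7*x + 6) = (x - 2)*(x + 1)*(x^2 + 2*x - 3) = (x - 2)*(x + 1)*(x + 3)*(x - 1)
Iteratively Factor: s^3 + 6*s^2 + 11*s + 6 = (s + 2)*(s^2 + 4*s + 3) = (s + 1)*(s + 2)*(s + 3)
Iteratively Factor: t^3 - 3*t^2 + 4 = (t + 1)*(t^2 - 4*t + 4) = (t - 2)*(t + 1)*(t - 2)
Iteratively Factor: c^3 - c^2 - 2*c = (c - 2)*(c^2 + c) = c*(c - 2)*(c + 1)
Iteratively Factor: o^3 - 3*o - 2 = (o - 2)*(o^2 + 2*o + 1) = (o - 2)*(o + 1)*(o + 1)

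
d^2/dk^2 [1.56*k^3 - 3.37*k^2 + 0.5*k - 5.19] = 9.36*k - 6.74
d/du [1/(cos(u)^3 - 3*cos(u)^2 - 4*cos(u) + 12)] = (3*cos(u)^2 - 6*cos(u) - 4)*sin(u)/(cos(u)^3 - 3*cos(u)^2 - 4*cos(u) + 12)^2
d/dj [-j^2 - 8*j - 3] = -2*j - 8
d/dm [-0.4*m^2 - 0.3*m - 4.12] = -0.8*m - 0.3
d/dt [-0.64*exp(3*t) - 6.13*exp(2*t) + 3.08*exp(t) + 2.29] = (-1.92*exp(2*t) - 12.26*exp(t) + 3.08)*exp(t)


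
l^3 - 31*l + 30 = (l - 5)*(l - 1)*(l + 6)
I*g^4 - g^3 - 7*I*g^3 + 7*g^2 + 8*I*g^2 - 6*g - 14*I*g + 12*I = (g - 6)*(g - I)*(g + 2*I)*(I*g - I)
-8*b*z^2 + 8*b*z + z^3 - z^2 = z*(-8*b + z)*(z - 1)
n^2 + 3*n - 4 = (n - 1)*(n + 4)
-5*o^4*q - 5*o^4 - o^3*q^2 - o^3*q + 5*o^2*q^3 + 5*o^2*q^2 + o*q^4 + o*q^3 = (-o + q)*(o + q)*(5*o + q)*(o*q + o)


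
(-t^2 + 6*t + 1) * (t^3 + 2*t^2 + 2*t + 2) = -t^5 + 4*t^4 + 11*t^3 + 12*t^2 + 14*t + 2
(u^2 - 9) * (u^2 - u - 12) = u^4 - u^3 - 21*u^2 + 9*u + 108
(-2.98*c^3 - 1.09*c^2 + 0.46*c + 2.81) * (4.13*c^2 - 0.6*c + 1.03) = -12.3074*c^5 - 2.7137*c^4 - 0.5156*c^3 + 10.2066*c^2 - 1.2122*c + 2.8943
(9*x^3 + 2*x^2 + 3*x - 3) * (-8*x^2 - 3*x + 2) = -72*x^5 - 43*x^4 - 12*x^3 + 19*x^2 + 15*x - 6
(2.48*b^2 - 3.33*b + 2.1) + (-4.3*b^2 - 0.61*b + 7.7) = -1.82*b^2 - 3.94*b + 9.8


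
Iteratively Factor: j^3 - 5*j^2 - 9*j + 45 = (j + 3)*(j^2 - 8*j + 15) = (j - 3)*(j + 3)*(j - 5)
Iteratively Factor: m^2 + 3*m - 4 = (m + 4)*(m - 1)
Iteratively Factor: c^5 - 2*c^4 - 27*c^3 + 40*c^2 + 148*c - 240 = (c + 3)*(c^4 - 5*c^3 - 12*c^2 + 76*c - 80) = (c - 2)*(c + 3)*(c^3 - 3*c^2 - 18*c + 40) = (c - 5)*(c - 2)*(c + 3)*(c^2 + 2*c - 8) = (c - 5)*(c - 2)^2*(c + 3)*(c + 4)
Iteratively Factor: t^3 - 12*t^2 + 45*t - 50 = (t - 2)*(t^2 - 10*t + 25) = (t - 5)*(t - 2)*(t - 5)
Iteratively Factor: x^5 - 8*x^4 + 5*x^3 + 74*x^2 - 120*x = (x - 2)*(x^4 - 6*x^3 - 7*x^2 + 60*x) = x*(x - 2)*(x^3 - 6*x^2 - 7*x + 60) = x*(x - 2)*(x + 3)*(x^2 - 9*x + 20) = x*(x - 4)*(x - 2)*(x + 3)*(x - 5)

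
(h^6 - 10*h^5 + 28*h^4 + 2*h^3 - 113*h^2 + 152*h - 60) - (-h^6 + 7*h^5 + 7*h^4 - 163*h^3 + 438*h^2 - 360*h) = 2*h^6 - 17*h^5 + 21*h^4 + 165*h^3 - 551*h^2 + 512*h - 60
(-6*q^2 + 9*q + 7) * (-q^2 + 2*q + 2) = 6*q^4 - 21*q^3 - q^2 + 32*q + 14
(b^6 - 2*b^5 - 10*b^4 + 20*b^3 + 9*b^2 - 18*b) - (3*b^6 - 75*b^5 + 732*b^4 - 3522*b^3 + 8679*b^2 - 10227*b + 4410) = -2*b^6 + 73*b^5 - 742*b^4 + 3542*b^3 - 8670*b^2 + 10209*b - 4410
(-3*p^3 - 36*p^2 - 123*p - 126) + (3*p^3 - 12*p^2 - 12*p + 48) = -48*p^2 - 135*p - 78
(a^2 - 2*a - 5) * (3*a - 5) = 3*a^3 - 11*a^2 - 5*a + 25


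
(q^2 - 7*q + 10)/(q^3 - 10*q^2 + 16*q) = (q - 5)/(q*(q - 8))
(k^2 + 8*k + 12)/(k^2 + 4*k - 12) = (k + 2)/(k - 2)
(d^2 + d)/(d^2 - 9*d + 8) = d*(d + 1)/(d^2 - 9*d + 8)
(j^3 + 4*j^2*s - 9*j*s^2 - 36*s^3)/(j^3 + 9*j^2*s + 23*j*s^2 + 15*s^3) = (j^2 + j*s - 12*s^2)/(j^2 + 6*j*s + 5*s^2)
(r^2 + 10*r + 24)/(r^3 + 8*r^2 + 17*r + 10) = (r^2 + 10*r + 24)/(r^3 + 8*r^2 + 17*r + 10)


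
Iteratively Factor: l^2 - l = (l - 1)*(l)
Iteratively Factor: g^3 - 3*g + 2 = (g + 2)*(g^2 - 2*g + 1) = (g - 1)*(g + 2)*(g - 1)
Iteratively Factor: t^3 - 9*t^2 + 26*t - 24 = (t - 4)*(t^2 - 5*t + 6) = (t - 4)*(t - 3)*(t - 2)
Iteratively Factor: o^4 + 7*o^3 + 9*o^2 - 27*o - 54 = (o - 2)*(o^3 + 9*o^2 + 27*o + 27) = (o - 2)*(o + 3)*(o^2 + 6*o + 9) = (o - 2)*(o + 3)^2*(o + 3)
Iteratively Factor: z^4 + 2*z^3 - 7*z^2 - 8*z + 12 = (z - 2)*(z^3 + 4*z^2 + z - 6) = (z - 2)*(z + 2)*(z^2 + 2*z - 3) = (z - 2)*(z + 2)*(z + 3)*(z - 1)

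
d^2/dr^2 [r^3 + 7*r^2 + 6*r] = 6*r + 14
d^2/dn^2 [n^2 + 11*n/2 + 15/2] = 2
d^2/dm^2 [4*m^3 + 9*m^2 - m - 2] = 24*m + 18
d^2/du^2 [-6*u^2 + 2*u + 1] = -12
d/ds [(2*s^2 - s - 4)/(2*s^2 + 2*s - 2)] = (3*s^2 + 4*s + 5)/(2*(s^4 + 2*s^3 - s^2 - 2*s + 1))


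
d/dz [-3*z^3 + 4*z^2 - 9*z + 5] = -9*z^2 + 8*z - 9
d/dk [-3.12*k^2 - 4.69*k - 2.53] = -6.24*k - 4.69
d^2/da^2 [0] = 0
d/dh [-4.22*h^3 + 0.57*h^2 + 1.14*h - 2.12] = -12.66*h^2 + 1.14*h + 1.14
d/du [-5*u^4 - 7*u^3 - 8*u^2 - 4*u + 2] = -20*u^3 - 21*u^2 - 16*u - 4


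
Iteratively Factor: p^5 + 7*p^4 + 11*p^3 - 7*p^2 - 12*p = (p + 1)*(p^4 + 6*p^3 + 5*p^2 - 12*p) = (p + 1)*(p + 3)*(p^3 + 3*p^2 - 4*p) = p*(p + 1)*(p + 3)*(p^2 + 3*p - 4) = p*(p - 1)*(p + 1)*(p + 3)*(p + 4)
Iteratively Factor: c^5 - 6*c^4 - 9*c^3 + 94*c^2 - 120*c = (c)*(c^4 - 6*c^3 - 9*c^2 + 94*c - 120) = c*(c - 3)*(c^3 - 3*c^2 - 18*c + 40) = c*(c - 3)*(c + 4)*(c^2 - 7*c + 10) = c*(c - 5)*(c - 3)*(c + 4)*(c - 2)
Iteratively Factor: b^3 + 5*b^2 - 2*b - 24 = (b + 3)*(b^2 + 2*b - 8) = (b + 3)*(b + 4)*(b - 2)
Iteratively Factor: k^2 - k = (k)*(k - 1)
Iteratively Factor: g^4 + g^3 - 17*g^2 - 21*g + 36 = (g + 3)*(g^3 - 2*g^2 - 11*g + 12) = (g + 3)^2*(g^2 - 5*g + 4) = (g - 4)*(g + 3)^2*(g - 1)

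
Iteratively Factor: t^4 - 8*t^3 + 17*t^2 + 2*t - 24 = (t + 1)*(t^3 - 9*t^2 + 26*t - 24) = (t - 4)*(t + 1)*(t^2 - 5*t + 6) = (t - 4)*(t - 3)*(t + 1)*(t - 2)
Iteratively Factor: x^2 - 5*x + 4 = (x - 1)*(x - 4)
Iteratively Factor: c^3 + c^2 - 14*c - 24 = (c - 4)*(c^2 + 5*c + 6) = (c - 4)*(c + 3)*(c + 2)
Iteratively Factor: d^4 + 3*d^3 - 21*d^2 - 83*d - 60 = (d + 1)*(d^3 + 2*d^2 - 23*d - 60) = (d - 5)*(d + 1)*(d^2 + 7*d + 12) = (d - 5)*(d + 1)*(d + 4)*(d + 3)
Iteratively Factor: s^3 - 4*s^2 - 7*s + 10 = (s + 2)*(s^2 - 6*s + 5) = (s - 1)*(s + 2)*(s - 5)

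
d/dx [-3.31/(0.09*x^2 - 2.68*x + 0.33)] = (0.5958*x - 8.8708)/(0.09*x^2 - 2.68*x + 0.33)^2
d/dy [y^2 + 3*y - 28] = 2*y + 3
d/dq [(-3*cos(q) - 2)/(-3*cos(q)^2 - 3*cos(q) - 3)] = (-3*sin(q)^2 + 4*cos(q) + 2)*sin(q)/(3*(cos(q)^2 + cos(q) + 1)^2)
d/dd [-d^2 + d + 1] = 1 - 2*d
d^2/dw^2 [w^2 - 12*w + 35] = 2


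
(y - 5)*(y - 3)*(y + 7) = y^3 - y^2 - 41*y + 105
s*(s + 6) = s^2 + 6*s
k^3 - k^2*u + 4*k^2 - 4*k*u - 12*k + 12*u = (k - 2)*(k + 6)*(k - u)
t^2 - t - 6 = (t - 3)*(t + 2)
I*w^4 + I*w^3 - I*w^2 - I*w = w*(w - 1)*(w + 1)*(I*w + I)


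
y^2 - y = y*(y - 1)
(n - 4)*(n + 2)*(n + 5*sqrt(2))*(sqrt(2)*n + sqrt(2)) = sqrt(2)*n^4 - sqrt(2)*n^3 + 10*n^3 - 10*sqrt(2)*n^2 - 10*n^2 - 100*n - 8*sqrt(2)*n - 80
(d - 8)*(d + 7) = d^2 - d - 56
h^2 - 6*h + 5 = (h - 5)*(h - 1)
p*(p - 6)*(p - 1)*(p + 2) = p^4 - 5*p^3 - 8*p^2 + 12*p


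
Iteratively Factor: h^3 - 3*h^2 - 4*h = (h)*(h^2 - 3*h - 4) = h*(h + 1)*(h - 4)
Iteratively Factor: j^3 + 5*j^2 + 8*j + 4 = (j + 2)*(j^2 + 3*j + 2) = (j + 1)*(j + 2)*(j + 2)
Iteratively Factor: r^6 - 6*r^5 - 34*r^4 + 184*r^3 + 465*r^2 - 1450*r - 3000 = (r - 5)*(r^5 - r^4 - 39*r^3 - 11*r^2 + 410*r + 600) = (r - 5)*(r + 2)*(r^4 - 3*r^3 - 33*r^2 + 55*r + 300) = (r - 5)^2*(r + 2)*(r^3 + 2*r^2 - 23*r - 60) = (r - 5)^3*(r + 2)*(r^2 + 7*r + 12) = (r - 5)^3*(r + 2)*(r + 4)*(r + 3)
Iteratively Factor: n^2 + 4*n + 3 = (n + 1)*(n + 3)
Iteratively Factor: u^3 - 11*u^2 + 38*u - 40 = (u - 2)*(u^2 - 9*u + 20) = (u - 5)*(u - 2)*(u - 4)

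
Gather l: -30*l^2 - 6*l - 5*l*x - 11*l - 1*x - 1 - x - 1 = -30*l^2 + l*(-5*x - 17) - 2*x - 2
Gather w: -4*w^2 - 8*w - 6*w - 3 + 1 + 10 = -4*w^2 - 14*w + 8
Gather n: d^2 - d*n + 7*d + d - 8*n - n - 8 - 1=d^2 + 8*d + n*(-d - 9) - 9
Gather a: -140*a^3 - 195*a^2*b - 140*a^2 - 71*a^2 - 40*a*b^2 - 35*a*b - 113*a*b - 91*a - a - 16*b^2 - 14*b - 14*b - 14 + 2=-140*a^3 + a^2*(-195*b - 211) + a*(-40*b^2 - 148*b - 92) - 16*b^2 - 28*b - 12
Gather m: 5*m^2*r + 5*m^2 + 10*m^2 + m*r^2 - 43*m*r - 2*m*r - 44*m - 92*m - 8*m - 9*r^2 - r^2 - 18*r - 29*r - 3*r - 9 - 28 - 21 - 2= m^2*(5*r + 15) + m*(r^2 - 45*r - 144) - 10*r^2 - 50*r - 60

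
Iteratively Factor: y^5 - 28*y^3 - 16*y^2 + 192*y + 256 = (y - 4)*(y^4 + 4*y^3 - 12*y^2 - 64*y - 64) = (y - 4)*(y + 2)*(y^3 + 2*y^2 - 16*y - 32) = (y - 4)*(y + 2)^2*(y^2 - 16) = (y - 4)*(y + 2)^2*(y + 4)*(y - 4)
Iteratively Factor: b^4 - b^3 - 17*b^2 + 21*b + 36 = (b - 3)*(b^3 + 2*b^2 - 11*b - 12) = (b - 3)^2*(b^2 + 5*b + 4) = (b - 3)^2*(b + 4)*(b + 1)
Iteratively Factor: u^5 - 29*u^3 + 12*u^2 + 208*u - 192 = (u - 4)*(u^4 + 4*u^3 - 13*u^2 - 40*u + 48) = (u - 4)*(u + 4)*(u^3 - 13*u + 12) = (u - 4)*(u - 3)*(u + 4)*(u^2 + 3*u - 4) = (u - 4)*(u - 3)*(u - 1)*(u + 4)*(u + 4)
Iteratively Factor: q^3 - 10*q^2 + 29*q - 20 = (q - 4)*(q^2 - 6*q + 5) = (q - 4)*(q - 1)*(q - 5)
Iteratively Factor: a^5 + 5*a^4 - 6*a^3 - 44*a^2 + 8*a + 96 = (a + 3)*(a^4 + 2*a^3 - 12*a^2 - 8*a + 32) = (a + 3)*(a + 4)*(a^3 - 2*a^2 - 4*a + 8) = (a + 2)*(a + 3)*(a + 4)*(a^2 - 4*a + 4) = (a - 2)*(a + 2)*(a + 3)*(a + 4)*(a - 2)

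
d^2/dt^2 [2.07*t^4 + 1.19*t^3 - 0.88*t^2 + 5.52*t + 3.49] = 24.84*t^2 + 7.14*t - 1.76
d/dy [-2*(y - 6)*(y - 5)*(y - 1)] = -6*y^2 + 48*y - 82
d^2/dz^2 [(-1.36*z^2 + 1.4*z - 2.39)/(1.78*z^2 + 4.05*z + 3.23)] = (-7.105427357601e-15*z^4 + 28.48*z^3 + 1.48024799999999*z^2 - 151.67202*z - 115.927506)/(5.639752*z^6 + 38.49606*z^5 + 118.291146*z^4 + 206.140545*z^3 + 214.651911*z^2 + 126.759735*z + 33.698267)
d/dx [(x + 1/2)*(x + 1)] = 2*x + 3/2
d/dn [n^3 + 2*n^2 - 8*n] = 3*n^2 + 4*n - 8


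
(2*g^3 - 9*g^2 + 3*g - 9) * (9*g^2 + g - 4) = 18*g^5 - 79*g^4 + 10*g^3 - 42*g^2 - 21*g + 36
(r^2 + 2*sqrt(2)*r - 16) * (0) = 0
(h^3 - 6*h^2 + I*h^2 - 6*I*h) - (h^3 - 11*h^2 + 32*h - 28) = 5*h^2 + I*h^2 - 32*h - 6*I*h + 28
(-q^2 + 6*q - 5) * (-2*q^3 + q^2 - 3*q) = 2*q^5 - 13*q^4 + 19*q^3 - 23*q^2 + 15*q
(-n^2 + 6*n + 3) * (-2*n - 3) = 2*n^3 - 9*n^2 - 24*n - 9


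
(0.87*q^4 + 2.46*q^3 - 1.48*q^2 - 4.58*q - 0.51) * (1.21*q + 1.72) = 1.0527*q^5 + 4.473*q^4 + 2.4404*q^3 - 8.0874*q^2 - 8.4947*q - 0.8772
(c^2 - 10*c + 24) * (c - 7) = c^3 - 17*c^2 + 94*c - 168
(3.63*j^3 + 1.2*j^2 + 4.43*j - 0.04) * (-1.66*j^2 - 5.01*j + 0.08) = -6.0258*j^5 - 20.1783*j^4 - 13.0754*j^3 - 22.0319*j^2 + 0.5548*j - 0.0032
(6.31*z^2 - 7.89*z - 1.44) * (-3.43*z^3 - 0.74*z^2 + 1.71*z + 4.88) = -21.6433*z^5 + 22.3933*z^4 + 21.5679*z^3 + 18.3665*z^2 - 40.9656*z - 7.0272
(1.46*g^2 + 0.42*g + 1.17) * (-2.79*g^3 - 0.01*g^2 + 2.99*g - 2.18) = -4.0734*g^5 - 1.1864*g^4 + 1.0969*g^3 - 1.9387*g^2 + 2.5827*g - 2.5506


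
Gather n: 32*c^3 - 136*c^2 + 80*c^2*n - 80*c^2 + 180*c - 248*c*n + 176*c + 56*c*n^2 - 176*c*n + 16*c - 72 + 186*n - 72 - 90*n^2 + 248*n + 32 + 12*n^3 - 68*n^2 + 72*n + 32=32*c^3 - 216*c^2 + 372*c + 12*n^3 + n^2*(56*c - 158) + n*(80*c^2 - 424*c + 506) - 80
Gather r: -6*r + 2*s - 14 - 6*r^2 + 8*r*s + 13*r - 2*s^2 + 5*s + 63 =-6*r^2 + r*(8*s + 7) - 2*s^2 + 7*s + 49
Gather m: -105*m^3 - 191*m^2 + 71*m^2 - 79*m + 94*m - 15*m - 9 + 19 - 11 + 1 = -105*m^3 - 120*m^2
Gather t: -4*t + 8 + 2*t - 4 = 4 - 2*t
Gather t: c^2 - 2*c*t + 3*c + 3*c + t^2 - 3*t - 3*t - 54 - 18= c^2 + 6*c + t^2 + t*(-2*c - 6) - 72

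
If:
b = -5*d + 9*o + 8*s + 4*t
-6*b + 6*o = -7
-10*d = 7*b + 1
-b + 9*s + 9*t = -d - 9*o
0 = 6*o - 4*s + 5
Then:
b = 656/1283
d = -1175/2566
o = -5045/7698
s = 685/2566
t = 1273/2566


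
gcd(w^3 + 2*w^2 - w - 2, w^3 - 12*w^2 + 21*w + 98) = w + 2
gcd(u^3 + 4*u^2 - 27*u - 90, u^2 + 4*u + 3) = u + 3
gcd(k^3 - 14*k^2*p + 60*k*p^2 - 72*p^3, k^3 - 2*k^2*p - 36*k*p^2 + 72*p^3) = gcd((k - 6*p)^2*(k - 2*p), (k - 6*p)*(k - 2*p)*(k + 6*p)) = k^2 - 8*k*p + 12*p^2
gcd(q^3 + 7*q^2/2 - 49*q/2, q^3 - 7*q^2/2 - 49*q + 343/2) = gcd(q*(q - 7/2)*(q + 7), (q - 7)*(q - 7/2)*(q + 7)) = q^2 + 7*q/2 - 49/2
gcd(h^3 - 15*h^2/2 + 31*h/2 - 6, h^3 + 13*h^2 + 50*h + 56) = 1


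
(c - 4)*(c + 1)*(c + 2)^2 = c^4 + c^3 - 12*c^2 - 28*c - 16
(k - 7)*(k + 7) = k^2 - 49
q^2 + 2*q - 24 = (q - 4)*(q + 6)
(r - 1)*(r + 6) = r^2 + 5*r - 6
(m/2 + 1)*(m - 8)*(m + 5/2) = m^3/2 - 7*m^2/4 - 31*m/2 - 20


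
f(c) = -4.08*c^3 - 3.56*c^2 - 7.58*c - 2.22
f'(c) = -12.24*c^2 - 7.12*c - 7.58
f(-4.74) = 388.23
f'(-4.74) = -248.83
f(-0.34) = 0.11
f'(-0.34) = -6.57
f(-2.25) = 43.29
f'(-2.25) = -53.52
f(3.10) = -181.48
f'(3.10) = -147.28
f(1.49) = -34.91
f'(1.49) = -45.36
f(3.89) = -325.74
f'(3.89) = -220.49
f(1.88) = -56.16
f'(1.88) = -64.23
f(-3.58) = 166.49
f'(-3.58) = -138.96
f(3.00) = -167.16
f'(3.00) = -139.10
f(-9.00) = 2751.96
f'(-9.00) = -934.94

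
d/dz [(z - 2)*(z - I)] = 2*z - 2 - I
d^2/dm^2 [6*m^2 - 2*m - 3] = 12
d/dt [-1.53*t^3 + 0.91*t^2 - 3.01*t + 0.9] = -4.59*t^2 + 1.82*t - 3.01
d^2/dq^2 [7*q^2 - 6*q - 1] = 14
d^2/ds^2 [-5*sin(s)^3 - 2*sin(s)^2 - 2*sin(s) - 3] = 45*sin(s)^3 + 8*sin(s)^2 - 28*sin(s) - 4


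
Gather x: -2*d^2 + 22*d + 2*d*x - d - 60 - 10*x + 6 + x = -2*d^2 + 21*d + x*(2*d - 9) - 54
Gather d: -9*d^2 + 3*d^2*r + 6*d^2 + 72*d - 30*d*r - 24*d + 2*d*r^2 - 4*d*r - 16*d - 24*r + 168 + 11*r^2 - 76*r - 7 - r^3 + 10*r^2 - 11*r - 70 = d^2*(3*r - 3) + d*(2*r^2 - 34*r + 32) - r^3 + 21*r^2 - 111*r + 91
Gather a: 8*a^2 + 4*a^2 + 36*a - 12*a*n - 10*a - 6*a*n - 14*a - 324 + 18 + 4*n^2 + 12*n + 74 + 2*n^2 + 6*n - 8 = 12*a^2 + a*(12 - 18*n) + 6*n^2 + 18*n - 240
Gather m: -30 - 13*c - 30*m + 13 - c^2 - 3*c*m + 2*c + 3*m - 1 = -c^2 - 11*c + m*(-3*c - 27) - 18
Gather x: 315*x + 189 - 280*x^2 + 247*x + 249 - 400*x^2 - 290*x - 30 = -680*x^2 + 272*x + 408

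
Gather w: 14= 14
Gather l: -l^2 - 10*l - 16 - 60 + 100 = -l^2 - 10*l + 24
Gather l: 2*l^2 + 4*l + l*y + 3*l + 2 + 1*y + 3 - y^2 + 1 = 2*l^2 + l*(y + 7) - y^2 + y + 6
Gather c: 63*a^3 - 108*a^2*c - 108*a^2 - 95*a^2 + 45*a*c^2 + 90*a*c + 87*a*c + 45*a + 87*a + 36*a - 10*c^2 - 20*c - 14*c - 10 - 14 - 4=63*a^3 - 203*a^2 + 168*a + c^2*(45*a - 10) + c*(-108*a^2 + 177*a - 34) - 28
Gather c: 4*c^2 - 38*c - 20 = 4*c^2 - 38*c - 20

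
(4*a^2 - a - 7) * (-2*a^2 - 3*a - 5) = -8*a^4 - 10*a^3 - 3*a^2 + 26*a + 35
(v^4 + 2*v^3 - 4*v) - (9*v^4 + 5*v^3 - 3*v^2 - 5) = -8*v^4 - 3*v^3 + 3*v^2 - 4*v + 5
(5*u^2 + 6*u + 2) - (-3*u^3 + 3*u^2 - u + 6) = 3*u^3 + 2*u^2 + 7*u - 4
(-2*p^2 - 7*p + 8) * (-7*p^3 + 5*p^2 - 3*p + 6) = 14*p^5 + 39*p^4 - 85*p^3 + 49*p^2 - 66*p + 48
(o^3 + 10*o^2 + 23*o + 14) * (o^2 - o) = o^5 + 9*o^4 + 13*o^3 - 9*o^2 - 14*o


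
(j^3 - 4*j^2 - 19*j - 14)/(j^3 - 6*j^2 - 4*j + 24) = (j^2 - 6*j - 7)/(j^2 - 8*j + 12)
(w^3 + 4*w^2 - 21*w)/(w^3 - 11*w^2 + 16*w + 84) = w*(w^2 + 4*w - 21)/(w^3 - 11*w^2 + 16*w + 84)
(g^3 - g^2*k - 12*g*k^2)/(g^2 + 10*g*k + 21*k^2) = g*(g - 4*k)/(g + 7*k)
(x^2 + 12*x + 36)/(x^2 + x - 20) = (x^2 + 12*x + 36)/(x^2 + x - 20)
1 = 1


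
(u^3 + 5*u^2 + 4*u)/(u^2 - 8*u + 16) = u*(u^2 + 5*u + 4)/(u^2 - 8*u + 16)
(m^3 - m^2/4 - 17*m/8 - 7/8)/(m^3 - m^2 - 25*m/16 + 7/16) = 2*(2*m + 1)/(4*m - 1)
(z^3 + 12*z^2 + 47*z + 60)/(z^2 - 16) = (z^2 + 8*z + 15)/(z - 4)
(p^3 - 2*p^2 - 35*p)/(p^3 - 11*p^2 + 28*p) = (p + 5)/(p - 4)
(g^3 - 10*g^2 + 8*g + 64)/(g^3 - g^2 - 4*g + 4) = (g^2 - 12*g + 32)/(g^2 - 3*g + 2)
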